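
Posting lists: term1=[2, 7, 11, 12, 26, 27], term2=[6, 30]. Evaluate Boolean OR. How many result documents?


Boolean OR: find union of posting lists
term1 docs: [2, 7, 11, 12, 26, 27]
term2 docs: [6, 30]
Union: [2, 6, 7, 11, 12, 26, 27, 30]
|union| = 8

8


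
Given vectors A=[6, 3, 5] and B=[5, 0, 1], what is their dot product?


Dot product = sum of element-wise products
A[0]*B[0] = 6*5 = 30
A[1]*B[1] = 3*0 = 0
A[2]*B[2] = 5*1 = 5
Sum = 30 + 0 + 5 = 35

35


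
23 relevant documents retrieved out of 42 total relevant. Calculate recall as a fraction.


Recall = retrieved_relevant / total_relevant
= 23 / 42
= 23 / (23 + 19)
= 23/42

23/42


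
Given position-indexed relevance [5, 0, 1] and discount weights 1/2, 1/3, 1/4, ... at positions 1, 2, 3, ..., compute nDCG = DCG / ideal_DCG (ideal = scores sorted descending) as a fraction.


Position discount weights w_i = 1/(i+1) for i=1..3:
Weights = [1/2, 1/3, 1/4]
Actual relevance: [5, 0, 1]
DCG = 5/2 + 0/3 + 1/4 = 11/4
Ideal relevance (sorted desc): [5, 1, 0]
Ideal DCG = 5/2 + 1/3 + 0/4 = 17/6
nDCG = DCG / ideal_DCG = 11/4 / 17/6 = 33/34

33/34


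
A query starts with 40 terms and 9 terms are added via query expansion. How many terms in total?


Original terms: 40
Expansion terms: 9
Total = 40 + 9 = 49

49


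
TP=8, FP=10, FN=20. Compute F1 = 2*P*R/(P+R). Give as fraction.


F1 = 2 * P * R / (P + R)
P = TP/(TP+FP) = 8/18 = 4/9
R = TP/(TP+FN) = 8/28 = 2/7
2 * P * R = 2 * 4/9 * 2/7 = 16/63
P + R = 4/9 + 2/7 = 46/63
F1 = 16/63 / 46/63 = 8/23

8/23


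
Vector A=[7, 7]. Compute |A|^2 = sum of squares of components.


|A|^2 = sum of squared components
A[0]^2 = 7^2 = 49
A[1]^2 = 7^2 = 49
Sum = 49 + 49 = 98

98


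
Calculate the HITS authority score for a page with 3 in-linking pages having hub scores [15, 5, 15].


Authority = sum of hub scores of in-linkers
In-link 1: hub score = 15
In-link 2: hub score = 5
In-link 3: hub score = 15
Authority = 15 + 5 + 15 = 35

35


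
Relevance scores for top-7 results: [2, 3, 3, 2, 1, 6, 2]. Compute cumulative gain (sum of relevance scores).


Cumulative Gain = sum of relevance scores
Position 1: rel=2, running sum=2
Position 2: rel=3, running sum=5
Position 3: rel=3, running sum=8
Position 4: rel=2, running sum=10
Position 5: rel=1, running sum=11
Position 6: rel=6, running sum=17
Position 7: rel=2, running sum=19
CG = 19

19


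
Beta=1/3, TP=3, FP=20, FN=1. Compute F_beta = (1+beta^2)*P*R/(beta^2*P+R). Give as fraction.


P = TP/(TP+FP) = 3/23 = 3/23
R = TP/(TP+FN) = 3/4 = 3/4
beta^2 = 1/3^2 = 1/9
(1 + beta^2) = 10/9
Numerator = (1+beta^2)*P*R = 5/46
Denominator = beta^2*P + R = 1/69 + 3/4 = 211/276
F_beta = 30/211

30/211


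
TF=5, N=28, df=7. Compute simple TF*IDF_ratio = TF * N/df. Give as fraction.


TF * (N/df)
= 5 * (28/7)
= 5 * 4
= 20

20


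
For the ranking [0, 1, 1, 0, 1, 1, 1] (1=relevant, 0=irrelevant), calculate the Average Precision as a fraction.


Computing P@k for each relevant position:
Position 1: not relevant
Position 2: relevant, P@2 = 1/2 = 1/2
Position 3: relevant, P@3 = 2/3 = 2/3
Position 4: not relevant
Position 5: relevant, P@5 = 3/5 = 3/5
Position 6: relevant, P@6 = 4/6 = 2/3
Position 7: relevant, P@7 = 5/7 = 5/7
Sum of P@k = 1/2 + 2/3 + 3/5 + 2/3 + 5/7 = 661/210
AP = 661/210 / 5 = 661/1050

661/1050


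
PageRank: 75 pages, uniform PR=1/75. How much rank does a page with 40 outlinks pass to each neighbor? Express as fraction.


Initial PR = 1/75 = 1/75
Outlinks = 40
Contribution per link = PR / outlinks
= 1/75 / 40
= 1/3000

1/3000


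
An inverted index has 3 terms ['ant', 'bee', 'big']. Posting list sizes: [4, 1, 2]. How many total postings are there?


Summing posting list sizes:
'ant': 4 postings
'bee': 1 postings
'big': 2 postings
Total = 4 + 1 + 2 = 7

7


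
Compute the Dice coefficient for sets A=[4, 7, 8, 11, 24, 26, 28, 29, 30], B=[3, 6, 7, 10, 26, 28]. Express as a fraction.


A intersect B = [7, 26, 28]
|A intersect B| = 3
|A| = 9, |B| = 6
Dice = 2*3 / (9+6)
= 6 / 15 = 2/5

2/5


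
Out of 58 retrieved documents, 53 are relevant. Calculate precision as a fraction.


Precision = relevant_retrieved / total_retrieved
= 53 / 58
= 53 / (53 + 5)
= 53/58

53/58


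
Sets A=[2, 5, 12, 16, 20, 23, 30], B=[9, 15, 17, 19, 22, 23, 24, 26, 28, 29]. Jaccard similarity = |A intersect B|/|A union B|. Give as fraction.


A intersect B = [23]
|A intersect B| = 1
A union B = [2, 5, 9, 12, 15, 16, 17, 19, 20, 22, 23, 24, 26, 28, 29, 30]
|A union B| = 16
Jaccard = 1/16 = 1/16

1/16


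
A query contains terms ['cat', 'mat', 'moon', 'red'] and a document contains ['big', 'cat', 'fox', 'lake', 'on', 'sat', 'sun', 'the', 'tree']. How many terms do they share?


Query terms: ['cat', 'mat', 'moon', 'red']
Document terms: ['big', 'cat', 'fox', 'lake', 'on', 'sat', 'sun', 'the', 'tree']
Common terms: ['cat']
Overlap count = 1

1


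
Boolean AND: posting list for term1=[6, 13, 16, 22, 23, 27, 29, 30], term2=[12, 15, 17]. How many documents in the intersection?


Boolean AND: find intersection of posting lists
term1 docs: [6, 13, 16, 22, 23, 27, 29, 30]
term2 docs: [12, 15, 17]
Intersection: []
|intersection| = 0

0


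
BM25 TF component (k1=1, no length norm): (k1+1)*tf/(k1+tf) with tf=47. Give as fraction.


BM25 TF component = (k1+1)*tf / (k1+tf)
k1 = 1, tf = 47
Numerator = (1+1)*47 = 94
Denominator = 1 + 47 = 48
= 94/48 = 47/24

47/24


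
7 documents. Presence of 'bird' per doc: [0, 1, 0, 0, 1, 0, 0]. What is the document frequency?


Checking each document for 'bird':
Doc 1: absent
Doc 2: present
Doc 3: absent
Doc 4: absent
Doc 5: present
Doc 6: absent
Doc 7: absent
df = sum of presences = 0 + 1 + 0 + 0 + 1 + 0 + 0 = 2

2


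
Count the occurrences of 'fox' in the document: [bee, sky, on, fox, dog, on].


Document has 6 words
Scanning for 'fox':
Found at positions: [3]
Count = 1

1


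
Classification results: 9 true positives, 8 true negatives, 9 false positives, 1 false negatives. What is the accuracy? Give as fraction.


Accuracy = (TP + TN) / (TP + TN + FP + FN)
TP + TN = 9 + 8 = 17
Total = 9 + 8 + 9 + 1 = 27
Accuracy = 17 / 27 = 17/27

17/27


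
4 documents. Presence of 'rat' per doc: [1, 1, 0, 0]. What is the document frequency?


Checking each document for 'rat':
Doc 1: present
Doc 2: present
Doc 3: absent
Doc 4: absent
df = sum of presences = 1 + 1 + 0 + 0 = 2

2


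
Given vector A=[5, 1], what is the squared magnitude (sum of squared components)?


|A|^2 = sum of squared components
A[0]^2 = 5^2 = 25
A[1]^2 = 1^2 = 1
Sum = 25 + 1 = 26

26


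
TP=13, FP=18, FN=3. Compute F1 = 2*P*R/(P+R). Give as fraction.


F1 = 2 * P * R / (P + R)
P = TP/(TP+FP) = 13/31 = 13/31
R = TP/(TP+FN) = 13/16 = 13/16
2 * P * R = 2 * 13/31 * 13/16 = 169/248
P + R = 13/31 + 13/16 = 611/496
F1 = 169/248 / 611/496 = 26/47

26/47


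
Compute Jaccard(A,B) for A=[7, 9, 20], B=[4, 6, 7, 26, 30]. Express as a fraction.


A intersect B = [7]
|A intersect B| = 1
A union B = [4, 6, 7, 9, 20, 26, 30]
|A union B| = 7
Jaccard = 1/7 = 1/7

1/7


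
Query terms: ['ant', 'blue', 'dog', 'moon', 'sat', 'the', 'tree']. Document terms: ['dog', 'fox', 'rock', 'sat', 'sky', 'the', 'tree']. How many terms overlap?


Query terms: ['ant', 'blue', 'dog', 'moon', 'sat', 'the', 'tree']
Document terms: ['dog', 'fox', 'rock', 'sat', 'sky', 'the', 'tree']
Common terms: ['dog', 'sat', 'the', 'tree']
Overlap count = 4

4


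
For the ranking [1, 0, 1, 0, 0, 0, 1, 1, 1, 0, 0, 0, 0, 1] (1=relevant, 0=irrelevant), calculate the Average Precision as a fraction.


Computing P@k for each relevant position:
Position 1: relevant, P@1 = 1/1 = 1
Position 2: not relevant
Position 3: relevant, P@3 = 2/3 = 2/3
Position 4: not relevant
Position 5: not relevant
Position 6: not relevant
Position 7: relevant, P@7 = 3/7 = 3/7
Position 8: relevant, P@8 = 4/8 = 1/2
Position 9: relevant, P@9 = 5/9 = 5/9
Position 10: not relevant
Position 11: not relevant
Position 12: not relevant
Position 13: not relevant
Position 14: relevant, P@14 = 6/14 = 3/7
Sum of P@k = 1 + 2/3 + 3/7 + 1/2 + 5/9 + 3/7 = 451/126
AP = 451/126 / 6 = 451/756

451/756


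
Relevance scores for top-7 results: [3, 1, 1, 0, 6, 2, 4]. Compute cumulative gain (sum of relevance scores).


Cumulative Gain = sum of relevance scores
Position 1: rel=3, running sum=3
Position 2: rel=1, running sum=4
Position 3: rel=1, running sum=5
Position 4: rel=0, running sum=5
Position 5: rel=6, running sum=11
Position 6: rel=2, running sum=13
Position 7: rel=4, running sum=17
CG = 17

17


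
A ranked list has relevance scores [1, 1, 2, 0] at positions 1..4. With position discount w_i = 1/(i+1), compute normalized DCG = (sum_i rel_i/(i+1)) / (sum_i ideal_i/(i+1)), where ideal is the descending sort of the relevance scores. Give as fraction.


Position discount weights w_i = 1/(i+1) for i=1..4:
Weights = [1/2, 1/3, 1/4, 1/5]
Actual relevance: [1, 1, 2, 0]
DCG = 1/2 + 1/3 + 2/4 + 0/5 = 4/3
Ideal relevance (sorted desc): [2, 1, 1, 0]
Ideal DCG = 2/2 + 1/3 + 1/4 + 0/5 = 19/12
nDCG = DCG / ideal_DCG = 4/3 / 19/12 = 16/19

16/19


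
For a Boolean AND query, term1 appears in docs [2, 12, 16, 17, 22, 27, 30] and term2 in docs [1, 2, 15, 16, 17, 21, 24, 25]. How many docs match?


Boolean AND: find intersection of posting lists
term1 docs: [2, 12, 16, 17, 22, 27, 30]
term2 docs: [1, 2, 15, 16, 17, 21, 24, 25]
Intersection: [2, 16, 17]
|intersection| = 3

3


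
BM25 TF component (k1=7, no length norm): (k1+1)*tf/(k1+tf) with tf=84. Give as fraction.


BM25 TF component = (k1+1)*tf / (k1+tf)
k1 = 7, tf = 84
Numerator = (7+1)*84 = 672
Denominator = 7 + 84 = 91
= 672/91 = 96/13

96/13


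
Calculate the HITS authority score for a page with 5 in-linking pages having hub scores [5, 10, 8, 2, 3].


Authority = sum of hub scores of in-linkers
In-link 1: hub score = 5
In-link 2: hub score = 10
In-link 3: hub score = 8
In-link 4: hub score = 2
In-link 5: hub score = 3
Authority = 5 + 10 + 8 + 2 + 3 = 28

28


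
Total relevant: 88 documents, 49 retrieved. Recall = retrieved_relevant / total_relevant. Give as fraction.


Recall = retrieved_relevant / total_relevant
= 49 / 88
= 49 / (49 + 39)
= 49/88

49/88


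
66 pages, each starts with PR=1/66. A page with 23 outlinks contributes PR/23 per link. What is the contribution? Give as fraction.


Initial PR = 1/66 = 1/66
Outlinks = 23
Contribution per link = PR / outlinks
= 1/66 / 23
= 1/1518

1/1518


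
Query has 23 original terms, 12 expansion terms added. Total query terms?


Original terms: 23
Expansion terms: 12
Total = 23 + 12 = 35

35


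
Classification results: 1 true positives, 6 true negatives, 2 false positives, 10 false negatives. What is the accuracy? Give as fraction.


Accuracy = (TP + TN) / (TP + TN + FP + FN)
TP + TN = 1 + 6 = 7
Total = 1 + 6 + 2 + 10 = 19
Accuracy = 7 / 19 = 7/19

7/19


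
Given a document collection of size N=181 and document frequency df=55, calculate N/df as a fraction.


IDF ratio = N / df
= 181 / 55
= 181/55

181/55


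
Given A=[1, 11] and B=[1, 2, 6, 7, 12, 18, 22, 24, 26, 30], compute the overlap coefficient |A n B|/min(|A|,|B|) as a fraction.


A intersect B = [1]
|A intersect B| = 1
min(|A|, |B|) = min(2, 10) = 2
Overlap = 1 / 2 = 1/2

1/2


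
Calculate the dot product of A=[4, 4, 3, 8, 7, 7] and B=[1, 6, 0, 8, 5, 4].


Dot product = sum of element-wise products
A[0]*B[0] = 4*1 = 4
A[1]*B[1] = 4*6 = 24
A[2]*B[2] = 3*0 = 0
A[3]*B[3] = 8*8 = 64
A[4]*B[4] = 7*5 = 35
A[5]*B[5] = 7*4 = 28
Sum = 4 + 24 + 0 + 64 + 35 + 28 = 155

155


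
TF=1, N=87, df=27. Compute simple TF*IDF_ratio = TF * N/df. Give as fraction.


TF * (N/df)
= 1 * (87/27)
= 1 * 29/9
= 29/9

29/9


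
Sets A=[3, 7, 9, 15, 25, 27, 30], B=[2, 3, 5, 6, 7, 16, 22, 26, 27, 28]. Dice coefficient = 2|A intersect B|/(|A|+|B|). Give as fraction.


A intersect B = [3, 7, 27]
|A intersect B| = 3
|A| = 7, |B| = 10
Dice = 2*3 / (7+10)
= 6 / 17 = 6/17

6/17


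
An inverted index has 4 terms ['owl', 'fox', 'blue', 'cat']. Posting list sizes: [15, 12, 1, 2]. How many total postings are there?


Summing posting list sizes:
'owl': 15 postings
'fox': 12 postings
'blue': 1 postings
'cat': 2 postings
Total = 15 + 12 + 1 + 2 = 30

30


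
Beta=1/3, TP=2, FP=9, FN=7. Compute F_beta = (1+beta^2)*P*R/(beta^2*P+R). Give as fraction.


P = TP/(TP+FP) = 2/11 = 2/11
R = TP/(TP+FN) = 2/9 = 2/9
beta^2 = 1/3^2 = 1/9
(1 + beta^2) = 10/9
Numerator = (1+beta^2)*P*R = 40/891
Denominator = beta^2*P + R = 2/99 + 2/9 = 8/33
F_beta = 5/27

5/27


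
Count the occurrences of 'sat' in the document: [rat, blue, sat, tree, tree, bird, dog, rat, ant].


Document has 9 words
Scanning for 'sat':
Found at positions: [2]
Count = 1

1


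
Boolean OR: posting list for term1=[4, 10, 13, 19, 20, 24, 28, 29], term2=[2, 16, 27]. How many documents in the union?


Boolean OR: find union of posting lists
term1 docs: [4, 10, 13, 19, 20, 24, 28, 29]
term2 docs: [2, 16, 27]
Union: [2, 4, 10, 13, 16, 19, 20, 24, 27, 28, 29]
|union| = 11

11


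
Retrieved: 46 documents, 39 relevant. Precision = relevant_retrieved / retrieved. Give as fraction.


Precision = relevant_retrieved / total_retrieved
= 39 / 46
= 39 / (39 + 7)
= 39/46

39/46


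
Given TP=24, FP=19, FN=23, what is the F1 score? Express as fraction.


F1 = 2 * P * R / (P + R)
P = TP/(TP+FP) = 24/43 = 24/43
R = TP/(TP+FN) = 24/47 = 24/47
2 * P * R = 2 * 24/43 * 24/47 = 1152/2021
P + R = 24/43 + 24/47 = 2160/2021
F1 = 1152/2021 / 2160/2021 = 8/15

8/15


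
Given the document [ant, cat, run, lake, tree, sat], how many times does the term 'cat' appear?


Document has 6 words
Scanning for 'cat':
Found at positions: [1]
Count = 1

1


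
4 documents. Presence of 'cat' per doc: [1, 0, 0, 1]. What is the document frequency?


Checking each document for 'cat':
Doc 1: present
Doc 2: absent
Doc 3: absent
Doc 4: present
df = sum of presences = 1 + 0 + 0 + 1 = 2

2


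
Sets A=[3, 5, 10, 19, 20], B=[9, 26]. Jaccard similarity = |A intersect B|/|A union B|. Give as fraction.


A intersect B = []
|A intersect B| = 0
A union B = [3, 5, 9, 10, 19, 20, 26]
|A union B| = 7
Jaccard = 0/7 = 0

0


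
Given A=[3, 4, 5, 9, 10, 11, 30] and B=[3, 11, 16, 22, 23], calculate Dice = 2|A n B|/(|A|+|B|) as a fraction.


A intersect B = [3, 11]
|A intersect B| = 2
|A| = 7, |B| = 5
Dice = 2*2 / (7+5)
= 4 / 12 = 1/3

1/3


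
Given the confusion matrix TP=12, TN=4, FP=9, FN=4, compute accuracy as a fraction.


Accuracy = (TP + TN) / (TP + TN + FP + FN)
TP + TN = 12 + 4 = 16
Total = 12 + 4 + 9 + 4 = 29
Accuracy = 16 / 29 = 16/29

16/29


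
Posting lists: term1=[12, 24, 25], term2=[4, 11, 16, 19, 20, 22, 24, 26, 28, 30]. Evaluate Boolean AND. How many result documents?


Boolean AND: find intersection of posting lists
term1 docs: [12, 24, 25]
term2 docs: [4, 11, 16, 19, 20, 22, 24, 26, 28, 30]
Intersection: [24]
|intersection| = 1

1


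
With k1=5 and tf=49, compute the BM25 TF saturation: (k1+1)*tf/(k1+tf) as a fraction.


BM25 TF component = (k1+1)*tf / (k1+tf)
k1 = 5, tf = 49
Numerator = (5+1)*49 = 294
Denominator = 5 + 49 = 54
= 294/54 = 49/9

49/9


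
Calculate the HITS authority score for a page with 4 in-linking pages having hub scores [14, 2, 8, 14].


Authority = sum of hub scores of in-linkers
In-link 1: hub score = 14
In-link 2: hub score = 2
In-link 3: hub score = 8
In-link 4: hub score = 14
Authority = 14 + 2 + 8 + 14 = 38

38


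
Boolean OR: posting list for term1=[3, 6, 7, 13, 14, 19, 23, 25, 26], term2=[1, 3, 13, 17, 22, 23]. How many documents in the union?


Boolean OR: find union of posting lists
term1 docs: [3, 6, 7, 13, 14, 19, 23, 25, 26]
term2 docs: [1, 3, 13, 17, 22, 23]
Union: [1, 3, 6, 7, 13, 14, 17, 19, 22, 23, 25, 26]
|union| = 12

12


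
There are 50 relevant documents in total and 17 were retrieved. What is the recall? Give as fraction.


Recall = retrieved_relevant / total_relevant
= 17 / 50
= 17 / (17 + 33)
= 17/50

17/50


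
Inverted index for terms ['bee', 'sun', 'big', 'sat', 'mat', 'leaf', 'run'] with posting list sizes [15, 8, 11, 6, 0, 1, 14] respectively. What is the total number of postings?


Summing posting list sizes:
'bee': 15 postings
'sun': 8 postings
'big': 11 postings
'sat': 6 postings
'mat': 0 postings
'leaf': 1 postings
'run': 14 postings
Total = 15 + 8 + 11 + 6 + 0 + 1 + 14 = 55

55


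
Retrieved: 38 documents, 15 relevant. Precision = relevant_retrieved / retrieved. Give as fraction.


Precision = relevant_retrieved / total_retrieved
= 15 / 38
= 15 / (15 + 23)
= 15/38

15/38


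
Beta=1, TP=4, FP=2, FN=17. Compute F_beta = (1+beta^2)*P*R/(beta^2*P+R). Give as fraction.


P = TP/(TP+FP) = 4/6 = 2/3
R = TP/(TP+FN) = 4/21 = 4/21
beta^2 = 1^2 = 1
(1 + beta^2) = 2
Numerator = (1+beta^2)*P*R = 16/63
Denominator = beta^2*P + R = 2/3 + 4/21 = 6/7
F_beta = 8/27

8/27


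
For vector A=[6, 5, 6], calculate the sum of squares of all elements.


|A|^2 = sum of squared components
A[0]^2 = 6^2 = 36
A[1]^2 = 5^2 = 25
A[2]^2 = 6^2 = 36
Sum = 36 + 25 + 36 = 97

97


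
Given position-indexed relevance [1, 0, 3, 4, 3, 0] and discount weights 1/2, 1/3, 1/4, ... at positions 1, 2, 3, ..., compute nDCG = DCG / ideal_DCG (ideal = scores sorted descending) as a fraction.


Position discount weights w_i = 1/(i+1) for i=1..6:
Weights = [1/2, 1/3, 1/4, 1/5, 1/6, 1/7]
Actual relevance: [1, 0, 3, 4, 3, 0]
DCG = 1/2 + 0/3 + 3/4 + 4/5 + 3/6 + 0/7 = 51/20
Ideal relevance (sorted desc): [4, 3, 3, 1, 0, 0]
Ideal DCG = 4/2 + 3/3 + 3/4 + 1/5 + 0/6 + 0/7 = 79/20
nDCG = DCG / ideal_DCG = 51/20 / 79/20 = 51/79

51/79


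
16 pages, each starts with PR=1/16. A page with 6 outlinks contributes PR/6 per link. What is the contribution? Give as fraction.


Initial PR = 1/16 = 1/16
Outlinks = 6
Contribution per link = PR / outlinks
= 1/16 / 6
= 1/96

1/96


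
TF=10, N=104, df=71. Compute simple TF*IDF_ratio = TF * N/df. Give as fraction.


TF * (N/df)
= 10 * (104/71)
= 10 * 104/71
= 1040/71

1040/71


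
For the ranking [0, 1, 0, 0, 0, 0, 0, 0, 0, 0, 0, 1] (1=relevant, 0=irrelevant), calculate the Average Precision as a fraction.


Computing P@k for each relevant position:
Position 1: not relevant
Position 2: relevant, P@2 = 1/2 = 1/2
Position 3: not relevant
Position 4: not relevant
Position 5: not relevant
Position 6: not relevant
Position 7: not relevant
Position 8: not relevant
Position 9: not relevant
Position 10: not relevant
Position 11: not relevant
Position 12: relevant, P@12 = 2/12 = 1/6
Sum of P@k = 1/2 + 1/6 = 2/3
AP = 2/3 / 2 = 1/3

1/3


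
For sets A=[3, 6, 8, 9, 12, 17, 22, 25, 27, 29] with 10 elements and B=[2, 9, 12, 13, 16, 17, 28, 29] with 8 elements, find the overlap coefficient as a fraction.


A intersect B = [9, 12, 17, 29]
|A intersect B| = 4
min(|A|, |B|) = min(10, 8) = 8
Overlap = 4 / 8 = 1/2

1/2


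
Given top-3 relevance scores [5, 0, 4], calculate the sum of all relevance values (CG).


Cumulative Gain = sum of relevance scores
Position 1: rel=5, running sum=5
Position 2: rel=0, running sum=5
Position 3: rel=4, running sum=9
CG = 9

9


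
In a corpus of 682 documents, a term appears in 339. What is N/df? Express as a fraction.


IDF ratio = N / df
= 682 / 339
= 682/339

682/339


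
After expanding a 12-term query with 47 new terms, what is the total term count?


Original terms: 12
Expansion terms: 47
Total = 12 + 47 = 59

59


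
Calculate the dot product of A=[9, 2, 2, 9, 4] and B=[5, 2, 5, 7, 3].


Dot product = sum of element-wise products
A[0]*B[0] = 9*5 = 45
A[1]*B[1] = 2*2 = 4
A[2]*B[2] = 2*5 = 10
A[3]*B[3] = 9*7 = 63
A[4]*B[4] = 4*3 = 12
Sum = 45 + 4 + 10 + 63 + 12 = 134

134


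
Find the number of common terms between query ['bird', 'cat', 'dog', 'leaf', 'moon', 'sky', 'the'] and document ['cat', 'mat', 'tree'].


Query terms: ['bird', 'cat', 'dog', 'leaf', 'moon', 'sky', 'the']
Document terms: ['cat', 'mat', 'tree']
Common terms: ['cat']
Overlap count = 1

1


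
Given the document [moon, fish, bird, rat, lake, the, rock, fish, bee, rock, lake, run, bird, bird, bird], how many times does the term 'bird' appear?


Document has 15 words
Scanning for 'bird':
Found at positions: [2, 12, 13, 14]
Count = 4

4


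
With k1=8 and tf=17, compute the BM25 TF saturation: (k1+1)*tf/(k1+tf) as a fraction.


BM25 TF component = (k1+1)*tf / (k1+tf)
k1 = 8, tf = 17
Numerator = (8+1)*17 = 153
Denominator = 8 + 17 = 25
= 153/25 = 153/25

153/25


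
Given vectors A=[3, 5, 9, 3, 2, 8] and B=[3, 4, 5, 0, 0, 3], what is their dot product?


Dot product = sum of element-wise products
A[0]*B[0] = 3*3 = 9
A[1]*B[1] = 5*4 = 20
A[2]*B[2] = 9*5 = 45
A[3]*B[3] = 3*0 = 0
A[4]*B[4] = 2*0 = 0
A[5]*B[5] = 8*3 = 24
Sum = 9 + 20 + 45 + 0 + 0 + 24 = 98

98


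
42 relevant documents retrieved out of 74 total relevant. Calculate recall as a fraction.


Recall = retrieved_relevant / total_relevant
= 42 / 74
= 42 / (42 + 32)
= 21/37

21/37


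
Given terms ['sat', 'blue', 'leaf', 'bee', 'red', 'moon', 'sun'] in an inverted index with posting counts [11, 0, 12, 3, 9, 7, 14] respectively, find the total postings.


Summing posting list sizes:
'sat': 11 postings
'blue': 0 postings
'leaf': 12 postings
'bee': 3 postings
'red': 9 postings
'moon': 7 postings
'sun': 14 postings
Total = 11 + 0 + 12 + 3 + 9 + 7 + 14 = 56

56


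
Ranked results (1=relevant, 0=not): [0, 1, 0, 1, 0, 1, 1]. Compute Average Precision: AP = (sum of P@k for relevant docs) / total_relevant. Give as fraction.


Computing P@k for each relevant position:
Position 1: not relevant
Position 2: relevant, P@2 = 1/2 = 1/2
Position 3: not relevant
Position 4: relevant, P@4 = 2/4 = 1/2
Position 5: not relevant
Position 6: relevant, P@6 = 3/6 = 1/2
Position 7: relevant, P@7 = 4/7 = 4/7
Sum of P@k = 1/2 + 1/2 + 1/2 + 4/7 = 29/14
AP = 29/14 / 4 = 29/56

29/56


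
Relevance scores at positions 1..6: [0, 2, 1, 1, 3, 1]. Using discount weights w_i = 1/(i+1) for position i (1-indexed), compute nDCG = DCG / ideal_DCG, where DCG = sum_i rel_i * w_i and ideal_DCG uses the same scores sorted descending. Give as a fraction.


Position discount weights w_i = 1/(i+1) for i=1..6:
Weights = [1/2, 1/3, 1/4, 1/5, 1/6, 1/7]
Actual relevance: [0, 2, 1, 1, 3, 1]
DCG = 0/2 + 2/3 + 1/4 + 1/5 + 3/6 + 1/7 = 739/420
Ideal relevance (sorted desc): [3, 2, 1, 1, 1, 0]
Ideal DCG = 3/2 + 2/3 + 1/4 + 1/5 + 1/6 + 0/7 = 167/60
nDCG = DCG / ideal_DCG = 739/420 / 167/60 = 739/1169

739/1169


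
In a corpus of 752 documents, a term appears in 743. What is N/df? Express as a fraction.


IDF ratio = N / df
= 752 / 743
= 752/743

752/743


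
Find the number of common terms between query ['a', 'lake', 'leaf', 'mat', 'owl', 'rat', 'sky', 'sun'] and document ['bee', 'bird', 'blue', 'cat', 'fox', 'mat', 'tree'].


Query terms: ['a', 'lake', 'leaf', 'mat', 'owl', 'rat', 'sky', 'sun']
Document terms: ['bee', 'bird', 'blue', 'cat', 'fox', 'mat', 'tree']
Common terms: ['mat']
Overlap count = 1

1


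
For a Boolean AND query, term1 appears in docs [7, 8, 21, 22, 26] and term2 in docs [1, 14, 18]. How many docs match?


Boolean AND: find intersection of posting lists
term1 docs: [7, 8, 21, 22, 26]
term2 docs: [1, 14, 18]
Intersection: []
|intersection| = 0

0


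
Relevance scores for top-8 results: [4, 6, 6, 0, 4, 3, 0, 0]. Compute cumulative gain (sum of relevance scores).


Cumulative Gain = sum of relevance scores
Position 1: rel=4, running sum=4
Position 2: rel=6, running sum=10
Position 3: rel=6, running sum=16
Position 4: rel=0, running sum=16
Position 5: rel=4, running sum=20
Position 6: rel=3, running sum=23
Position 7: rel=0, running sum=23
Position 8: rel=0, running sum=23
CG = 23

23


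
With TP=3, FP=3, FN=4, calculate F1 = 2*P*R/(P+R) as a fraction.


F1 = 2 * P * R / (P + R)
P = TP/(TP+FP) = 3/6 = 1/2
R = TP/(TP+FN) = 3/7 = 3/7
2 * P * R = 2 * 1/2 * 3/7 = 3/7
P + R = 1/2 + 3/7 = 13/14
F1 = 3/7 / 13/14 = 6/13

6/13


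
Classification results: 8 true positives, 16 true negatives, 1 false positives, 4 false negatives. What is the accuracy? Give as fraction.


Accuracy = (TP + TN) / (TP + TN + FP + FN)
TP + TN = 8 + 16 = 24
Total = 8 + 16 + 1 + 4 = 29
Accuracy = 24 / 29 = 24/29

24/29


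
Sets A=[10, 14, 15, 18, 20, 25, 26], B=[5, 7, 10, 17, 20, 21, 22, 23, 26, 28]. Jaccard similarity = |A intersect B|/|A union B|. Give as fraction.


A intersect B = [10, 20, 26]
|A intersect B| = 3
A union B = [5, 7, 10, 14, 15, 17, 18, 20, 21, 22, 23, 25, 26, 28]
|A union B| = 14
Jaccard = 3/14 = 3/14

3/14


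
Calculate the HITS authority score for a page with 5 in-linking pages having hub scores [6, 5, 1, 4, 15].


Authority = sum of hub scores of in-linkers
In-link 1: hub score = 6
In-link 2: hub score = 5
In-link 3: hub score = 1
In-link 4: hub score = 4
In-link 5: hub score = 15
Authority = 6 + 5 + 1 + 4 + 15 = 31

31


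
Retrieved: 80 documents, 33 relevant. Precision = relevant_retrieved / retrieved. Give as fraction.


Precision = relevant_retrieved / total_retrieved
= 33 / 80
= 33 / (33 + 47)
= 33/80

33/80


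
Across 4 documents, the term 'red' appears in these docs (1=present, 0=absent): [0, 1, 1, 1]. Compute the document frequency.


Checking each document for 'red':
Doc 1: absent
Doc 2: present
Doc 3: present
Doc 4: present
df = sum of presences = 0 + 1 + 1 + 1 = 3

3


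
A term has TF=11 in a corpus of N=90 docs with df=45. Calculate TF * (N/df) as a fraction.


TF * (N/df)
= 11 * (90/45)
= 11 * 2
= 22

22


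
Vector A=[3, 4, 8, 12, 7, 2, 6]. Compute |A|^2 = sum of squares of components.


|A|^2 = sum of squared components
A[0]^2 = 3^2 = 9
A[1]^2 = 4^2 = 16
A[2]^2 = 8^2 = 64
A[3]^2 = 12^2 = 144
A[4]^2 = 7^2 = 49
A[5]^2 = 2^2 = 4
A[6]^2 = 6^2 = 36
Sum = 9 + 16 + 64 + 144 + 49 + 4 + 36 = 322

322


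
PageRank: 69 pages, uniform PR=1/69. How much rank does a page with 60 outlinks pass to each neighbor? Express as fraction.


Initial PR = 1/69 = 1/69
Outlinks = 60
Contribution per link = PR / outlinks
= 1/69 / 60
= 1/4140

1/4140


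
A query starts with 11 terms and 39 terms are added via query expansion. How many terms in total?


Original terms: 11
Expansion terms: 39
Total = 11 + 39 = 50

50


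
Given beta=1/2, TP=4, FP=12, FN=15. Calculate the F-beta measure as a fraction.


P = TP/(TP+FP) = 4/16 = 1/4
R = TP/(TP+FN) = 4/19 = 4/19
beta^2 = 1/2^2 = 1/4
(1 + beta^2) = 5/4
Numerator = (1+beta^2)*P*R = 5/76
Denominator = beta^2*P + R = 1/16 + 4/19 = 83/304
F_beta = 20/83

20/83


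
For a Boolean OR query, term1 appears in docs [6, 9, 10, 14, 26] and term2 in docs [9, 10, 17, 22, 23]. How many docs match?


Boolean OR: find union of posting lists
term1 docs: [6, 9, 10, 14, 26]
term2 docs: [9, 10, 17, 22, 23]
Union: [6, 9, 10, 14, 17, 22, 23, 26]
|union| = 8

8


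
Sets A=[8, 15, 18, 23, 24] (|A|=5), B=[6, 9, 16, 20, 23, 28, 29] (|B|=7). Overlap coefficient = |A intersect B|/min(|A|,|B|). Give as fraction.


A intersect B = [23]
|A intersect B| = 1
min(|A|, |B|) = min(5, 7) = 5
Overlap = 1 / 5 = 1/5

1/5


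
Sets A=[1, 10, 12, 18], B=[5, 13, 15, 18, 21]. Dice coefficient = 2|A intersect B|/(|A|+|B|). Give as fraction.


A intersect B = [18]
|A intersect B| = 1
|A| = 4, |B| = 5
Dice = 2*1 / (4+5)
= 2 / 9 = 2/9

2/9


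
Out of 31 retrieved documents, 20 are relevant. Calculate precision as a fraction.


Precision = relevant_retrieved / total_retrieved
= 20 / 31
= 20 / (20 + 11)
= 20/31

20/31


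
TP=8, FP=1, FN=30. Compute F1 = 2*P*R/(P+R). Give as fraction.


F1 = 2 * P * R / (P + R)
P = TP/(TP+FP) = 8/9 = 8/9
R = TP/(TP+FN) = 8/38 = 4/19
2 * P * R = 2 * 8/9 * 4/19 = 64/171
P + R = 8/9 + 4/19 = 188/171
F1 = 64/171 / 188/171 = 16/47

16/47


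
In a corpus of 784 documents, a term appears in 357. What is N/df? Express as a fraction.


IDF ratio = N / df
= 784 / 357
= 112/51

112/51


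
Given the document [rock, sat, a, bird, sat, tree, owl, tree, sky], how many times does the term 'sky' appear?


Document has 9 words
Scanning for 'sky':
Found at positions: [8]
Count = 1

1


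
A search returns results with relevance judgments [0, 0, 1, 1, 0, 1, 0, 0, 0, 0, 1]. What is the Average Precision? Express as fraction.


Computing P@k for each relevant position:
Position 1: not relevant
Position 2: not relevant
Position 3: relevant, P@3 = 1/3 = 1/3
Position 4: relevant, P@4 = 2/4 = 1/2
Position 5: not relevant
Position 6: relevant, P@6 = 3/6 = 1/2
Position 7: not relevant
Position 8: not relevant
Position 9: not relevant
Position 10: not relevant
Position 11: relevant, P@11 = 4/11 = 4/11
Sum of P@k = 1/3 + 1/2 + 1/2 + 4/11 = 56/33
AP = 56/33 / 4 = 14/33

14/33


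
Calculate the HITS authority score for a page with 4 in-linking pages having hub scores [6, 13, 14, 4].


Authority = sum of hub scores of in-linkers
In-link 1: hub score = 6
In-link 2: hub score = 13
In-link 3: hub score = 14
In-link 4: hub score = 4
Authority = 6 + 13 + 14 + 4 = 37

37


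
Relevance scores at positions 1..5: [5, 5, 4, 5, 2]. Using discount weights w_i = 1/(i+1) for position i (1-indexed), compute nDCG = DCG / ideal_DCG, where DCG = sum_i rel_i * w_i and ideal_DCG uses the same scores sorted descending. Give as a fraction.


Position discount weights w_i = 1/(i+1) for i=1..5:
Weights = [1/2, 1/3, 1/4, 1/5, 1/6]
Actual relevance: [5, 5, 4, 5, 2]
DCG = 5/2 + 5/3 + 4/4 + 5/5 + 2/6 = 13/2
Ideal relevance (sorted desc): [5, 5, 5, 4, 2]
Ideal DCG = 5/2 + 5/3 + 5/4 + 4/5 + 2/6 = 131/20
nDCG = DCG / ideal_DCG = 13/2 / 131/20 = 130/131

130/131


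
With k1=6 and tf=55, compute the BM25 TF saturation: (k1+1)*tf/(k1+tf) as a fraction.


BM25 TF component = (k1+1)*tf / (k1+tf)
k1 = 6, tf = 55
Numerator = (6+1)*55 = 385
Denominator = 6 + 55 = 61
= 385/61 = 385/61

385/61


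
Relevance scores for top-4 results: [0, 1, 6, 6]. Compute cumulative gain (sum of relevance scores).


Cumulative Gain = sum of relevance scores
Position 1: rel=0, running sum=0
Position 2: rel=1, running sum=1
Position 3: rel=6, running sum=7
Position 4: rel=6, running sum=13
CG = 13

13


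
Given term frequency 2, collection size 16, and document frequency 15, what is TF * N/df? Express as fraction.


TF * (N/df)
= 2 * (16/15)
= 2 * 16/15
= 32/15

32/15


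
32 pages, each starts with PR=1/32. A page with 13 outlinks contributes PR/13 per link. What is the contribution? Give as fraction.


Initial PR = 1/32 = 1/32
Outlinks = 13
Contribution per link = PR / outlinks
= 1/32 / 13
= 1/416

1/416


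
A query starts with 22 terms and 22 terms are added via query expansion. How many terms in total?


Original terms: 22
Expansion terms: 22
Total = 22 + 22 = 44

44


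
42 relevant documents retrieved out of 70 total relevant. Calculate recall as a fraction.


Recall = retrieved_relevant / total_relevant
= 42 / 70
= 42 / (42 + 28)
= 3/5

3/5


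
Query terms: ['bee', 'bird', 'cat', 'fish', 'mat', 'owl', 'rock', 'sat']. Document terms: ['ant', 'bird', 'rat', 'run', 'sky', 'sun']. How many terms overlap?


Query terms: ['bee', 'bird', 'cat', 'fish', 'mat', 'owl', 'rock', 'sat']
Document terms: ['ant', 'bird', 'rat', 'run', 'sky', 'sun']
Common terms: ['bird']
Overlap count = 1

1


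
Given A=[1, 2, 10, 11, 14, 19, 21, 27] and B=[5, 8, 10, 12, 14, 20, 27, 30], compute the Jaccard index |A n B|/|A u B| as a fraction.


A intersect B = [10, 14, 27]
|A intersect B| = 3
A union B = [1, 2, 5, 8, 10, 11, 12, 14, 19, 20, 21, 27, 30]
|A union B| = 13
Jaccard = 3/13 = 3/13

3/13


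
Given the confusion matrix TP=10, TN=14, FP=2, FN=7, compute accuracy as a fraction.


Accuracy = (TP + TN) / (TP + TN + FP + FN)
TP + TN = 10 + 14 = 24
Total = 10 + 14 + 2 + 7 = 33
Accuracy = 24 / 33 = 8/11

8/11


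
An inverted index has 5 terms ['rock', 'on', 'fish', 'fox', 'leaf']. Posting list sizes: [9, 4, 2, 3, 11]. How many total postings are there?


Summing posting list sizes:
'rock': 9 postings
'on': 4 postings
'fish': 2 postings
'fox': 3 postings
'leaf': 11 postings
Total = 9 + 4 + 2 + 3 + 11 = 29

29


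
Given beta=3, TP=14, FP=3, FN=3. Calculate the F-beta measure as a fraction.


P = TP/(TP+FP) = 14/17 = 14/17
R = TP/(TP+FN) = 14/17 = 14/17
beta^2 = 3^2 = 9
(1 + beta^2) = 10
Numerator = (1+beta^2)*P*R = 1960/289
Denominator = beta^2*P + R = 126/17 + 14/17 = 140/17
F_beta = 14/17

14/17


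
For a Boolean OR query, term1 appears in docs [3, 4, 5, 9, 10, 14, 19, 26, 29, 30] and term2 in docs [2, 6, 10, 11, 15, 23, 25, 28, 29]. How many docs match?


Boolean OR: find union of posting lists
term1 docs: [3, 4, 5, 9, 10, 14, 19, 26, 29, 30]
term2 docs: [2, 6, 10, 11, 15, 23, 25, 28, 29]
Union: [2, 3, 4, 5, 6, 9, 10, 11, 14, 15, 19, 23, 25, 26, 28, 29, 30]
|union| = 17

17


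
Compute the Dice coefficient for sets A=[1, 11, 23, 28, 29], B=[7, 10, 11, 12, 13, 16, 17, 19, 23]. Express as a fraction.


A intersect B = [11, 23]
|A intersect B| = 2
|A| = 5, |B| = 9
Dice = 2*2 / (5+9)
= 4 / 14 = 2/7

2/7


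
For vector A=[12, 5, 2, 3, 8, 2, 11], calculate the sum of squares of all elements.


|A|^2 = sum of squared components
A[0]^2 = 12^2 = 144
A[1]^2 = 5^2 = 25
A[2]^2 = 2^2 = 4
A[3]^2 = 3^2 = 9
A[4]^2 = 8^2 = 64
A[5]^2 = 2^2 = 4
A[6]^2 = 11^2 = 121
Sum = 144 + 25 + 4 + 9 + 64 + 4 + 121 = 371

371


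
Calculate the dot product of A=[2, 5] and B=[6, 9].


Dot product = sum of element-wise products
A[0]*B[0] = 2*6 = 12
A[1]*B[1] = 5*9 = 45
Sum = 12 + 45 = 57

57


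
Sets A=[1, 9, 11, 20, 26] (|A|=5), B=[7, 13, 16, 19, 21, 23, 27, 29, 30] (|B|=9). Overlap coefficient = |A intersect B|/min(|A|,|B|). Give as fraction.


A intersect B = []
|A intersect B| = 0
min(|A|, |B|) = min(5, 9) = 5
Overlap = 0 / 5 = 0

0


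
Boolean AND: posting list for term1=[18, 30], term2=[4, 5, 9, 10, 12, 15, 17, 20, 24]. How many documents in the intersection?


Boolean AND: find intersection of posting lists
term1 docs: [18, 30]
term2 docs: [4, 5, 9, 10, 12, 15, 17, 20, 24]
Intersection: []
|intersection| = 0

0


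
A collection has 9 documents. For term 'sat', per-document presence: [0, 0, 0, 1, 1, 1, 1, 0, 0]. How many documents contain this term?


Checking each document for 'sat':
Doc 1: absent
Doc 2: absent
Doc 3: absent
Doc 4: present
Doc 5: present
Doc 6: present
Doc 7: present
Doc 8: absent
Doc 9: absent
df = sum of presences = 0 + 0 + 0 + 1 + 1 + 1 + 1 + 0 + 0 = 4

4


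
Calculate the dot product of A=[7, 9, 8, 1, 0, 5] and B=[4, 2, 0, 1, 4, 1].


Dot product = sum of element-wise products
A[0]*B[0] = 7*4 = 28
A[1]*B[1] = 9*2 = 18
A[2]*B[2] = 8*0 = 0
A[3]*B[3] = 1*1 = 1
A[4]*B[4] = 0*4 = 0
A[5]*B[5] = 5*1 = 5
Sum = 28 + 18 + 0 + 1 + 0 + 5 = 52

52


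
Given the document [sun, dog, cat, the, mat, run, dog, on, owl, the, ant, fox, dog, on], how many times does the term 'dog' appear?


Document has 14 words
Scanning for 'dog':
Found at positions: [1, 6, 12]
Count = 3

3


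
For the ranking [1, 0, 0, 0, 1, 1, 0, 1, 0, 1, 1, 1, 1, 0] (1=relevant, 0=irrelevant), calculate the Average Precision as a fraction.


Computing P@k for each relevant position:
Position 1: relevant, P@1 = 1/1 = 1
Position 2: not relevant
Position 3: not relevant
Position 4: not relevant
Position 5: relevant, P@5 = 2/5 = 2/5
Position 6: relevant, P@6 = 3/6 = 1/2
Position 7: not relevant
Position 8: relevant, P@8 = 4/8 = 1/2
Position 9: not relevant
Position 10: relevant, P@10 = 5/10 = 1/2
Position 11: relevant, P@11 = 6/11 = 6/11
Position 12: relevant, P@12 = 7/12 = 7/12
Position 13: relevant, P@13 = 8/13 = 8/13
Position 14: not relevant
Sum of P@k = 1 + 2/5 + 1/2 + 1/2 + 1/2 + 6/11 + 7/12 + 8/13 = 39847/8580
AP = 39847/8580 / 8 = 39847/68640

39847/68640


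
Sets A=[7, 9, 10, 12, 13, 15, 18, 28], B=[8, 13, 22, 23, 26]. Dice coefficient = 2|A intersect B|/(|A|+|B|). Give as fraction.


A intersect B = [13]
|A intersect B| = 1
|A| = 8, |B| = 5
Dice = 2*1 / (8+5)
= 2 / 13 = 2/13

2/13


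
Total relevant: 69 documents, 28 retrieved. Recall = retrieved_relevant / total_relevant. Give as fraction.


Recall = retrieved_relevant / total_relevant
= 28 / 69
= 28 / (28 + 41)
= 28/69

28/69


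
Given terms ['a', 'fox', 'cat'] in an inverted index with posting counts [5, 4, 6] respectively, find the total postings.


Summing posting list sizes:
'a': 5 postings
'fox': 4 postings
'cat': 6 postings
Total = 5 + 4 + 6 = 15

15


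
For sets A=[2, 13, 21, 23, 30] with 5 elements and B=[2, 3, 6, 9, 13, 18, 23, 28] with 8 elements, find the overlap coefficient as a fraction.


A intersect B = [2, 13, 23]
|A intersect B| = 3
min(|A|, |B|) = min(5, 8) = 5
Overlap = 3 / 5 = 3/5

3/5


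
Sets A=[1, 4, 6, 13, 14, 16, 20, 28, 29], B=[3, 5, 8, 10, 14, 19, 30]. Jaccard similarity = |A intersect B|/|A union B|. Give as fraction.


A intersect B = [14]
|A intersect B| = 1
A union B = [1, 3, 4, 5, 6, 8, 10, 13, 14, 16, 19, 20, 28, 29, 30]
|A union B| = 15
Jaccard = 1/15 = 1/15

1/15


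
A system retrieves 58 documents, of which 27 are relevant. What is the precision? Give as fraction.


Precision = relevant_retrieved / total_retrieved
= 27 / 58
= 27 / (27 + 31)
= 27/58

27/58


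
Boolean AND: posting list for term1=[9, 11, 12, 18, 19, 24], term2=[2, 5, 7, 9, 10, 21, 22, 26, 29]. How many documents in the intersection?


Boolean AND: find intersection of posting lists
term1 docs: [9, 11, 12, 18, 19, 24]
term2 docs: [2, 5, 7, 9, 10, 21, 22, 26, 29]
Intersection: [9]
|intersection| = 1

1


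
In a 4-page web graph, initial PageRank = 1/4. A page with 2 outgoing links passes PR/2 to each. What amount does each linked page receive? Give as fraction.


Initial PR = 1/4 = 1/4
Outlinks = 2
Contribution per link = PR / outlinks
= 1/4 / 2
= 1/8

1/8


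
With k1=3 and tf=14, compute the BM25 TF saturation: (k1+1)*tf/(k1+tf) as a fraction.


BM25 TF component = (k1+1)*tf / (k1+tf)
k1 = 3, tf = 14
Numerator = (3+1)*14 = 56
Denominator = 3 + 14 = 17
= 56/17 = 56/17

56/17


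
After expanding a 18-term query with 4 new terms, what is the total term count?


Original terms: 18
Expansion terms: 4
Total = 18 + 4 = 22

22


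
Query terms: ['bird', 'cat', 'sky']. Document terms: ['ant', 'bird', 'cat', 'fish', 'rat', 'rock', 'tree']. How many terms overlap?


Query terms: ['bird', 'cat', 'sky']
Document terms: ['ant', 'bird', 'cat', 'fish', 'rat', 'rock', 'tree']
Common terms: ['bird', 'cat']
Overlap count = 2

2


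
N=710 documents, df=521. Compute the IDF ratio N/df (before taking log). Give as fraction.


IDF ratio = N / df
= 710 / 521
= 710/521

710/521


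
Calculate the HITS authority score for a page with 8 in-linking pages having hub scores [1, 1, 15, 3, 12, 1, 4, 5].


Authority = sum of hub scores of in-linkers
In-link 1: hub score = 1
In-link 2: hub score = 1
In-link 3: hub score = 15
In-link 4: hub score = 3
In-link 5: hub score = 12
In-link 6: hub score = 1
In-link 7: hub score = 4
In-link 8: hub score = 5
Authority = 1 + 1 + 15 + 3 + 12 + 1 + 4 + 5 = 42

42


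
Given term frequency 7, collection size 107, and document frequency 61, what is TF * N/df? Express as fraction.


TF * (N/df)
= 7 * (107/61)
= 7 * 107/61
= 749/61

749/61


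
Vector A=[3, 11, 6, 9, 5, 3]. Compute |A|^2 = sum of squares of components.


|A|^2 = sum of squared components
A[0]^2 = 3^2 = 9
A[1]^2 = 11^2 = 121
A[2]^2 = 6^2 = 36
A[3]^2 = 9^2 = 81
A[4]^2 = 5^2 = 25
A[5]^2 = 3^2 = 9
Sum = 9 + 121 + 36 + 81 + 25 + 9 = 281

281


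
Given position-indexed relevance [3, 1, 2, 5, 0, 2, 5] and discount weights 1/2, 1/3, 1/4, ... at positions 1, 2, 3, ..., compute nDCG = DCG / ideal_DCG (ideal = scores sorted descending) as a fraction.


Position discount weights w_i = 1/(i+1) for i=1..7:
Weights = [1/2, 1/3, 1/4, 1/5, 1/6, 1/7, 1/8]
Actual relevance: [3, 1, 2, 5, 0, 2, 5]
DCG = 3/2 + 1/3 + 2/4 + 5/5 + 0/6 + 2/7 + 5/8 = 713/168
Ideal relevance (sorted desc): [5, 5, 3, 2, 2, 1, 0]
Ideal DCG = 5/2 + 5/3 + 3/4 + 2/5 + 2/6 + 1/7 + 0/8 = 811/140
nDCG = DCG / ideal_DCG = 713/168 / 811/140 = 3565/4866

3565/4866
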